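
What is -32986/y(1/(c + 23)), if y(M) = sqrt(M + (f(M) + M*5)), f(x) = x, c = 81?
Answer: -65972*sqrt(182)/7 ≈ -1.2714e+5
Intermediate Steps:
y(M) = sqrt(7)*sqrt(M) (y(M) = sqrt(M + (M + M*5)) = sqrt(M + (M + 5*M)) = sqrt(M + 6*M) = sqrt(7*M) = sqrt(7)*sqrt(M))
-32986/y(1/(c + 23)) = -32986*sqrt(7)*sqrt(81 + 23)/7 = -32986*2*sqrt(182)/7 = -65972*sqrt(182)/7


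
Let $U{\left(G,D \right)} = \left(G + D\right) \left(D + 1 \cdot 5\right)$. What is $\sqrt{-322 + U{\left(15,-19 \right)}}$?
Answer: $i \sqrt{266} \approx 16.31 i$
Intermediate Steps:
$U{\left(G,D \right)} = \left(5 + D\right) \left(D + G\right)$ ($U{\left(G,D \right)} = \left(D + G\right) \left(D + 5\right) = \left(D + G\right) \left(5 + D\right) = \left(5 + D\right) \left(D + G\right)$)
$\sqrt{-322 + U{\left(15,-19 \right)}} = \sqrt{-322 + \left(\left(-19\right)^{2} + 5 \left(-19\right) + 5 \cdot 15 - 285\right)} = \sqrt{-322 + \left(361 - 95 + 75 - 285\right)} = \sqrt{-322 + 56} = \sqrt{-266} = i \sqrt{266}$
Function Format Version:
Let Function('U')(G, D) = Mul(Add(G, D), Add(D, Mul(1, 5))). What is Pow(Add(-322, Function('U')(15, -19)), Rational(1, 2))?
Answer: Mul(I, Pow(266, Rational(1, 2))) ≈ Mul(16.310, I)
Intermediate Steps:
Function('U')(G, D) = Mul(Add(5, D), Add(D, G)) (Function('U')(G, D) = Mul(Add(D, G), Add(D, 5)) = Mul(Add(D, G), Add(5, D)) = Mul(Add(5, D), Add(D, G)))
Pow(Add(-322, Function('U')(15, -19)), Rational(1, 2)) = Pow(Add(-322, Add(Pow(-19, 2), Mul(5, -19), Mul(5, 15), Mul(-19, 15))), Rational(1, 2)) = Pow(Add(-322, Add(361, -95, 75, -285)), Rational(1, 2)) = Pow(Add(-322, 56), Rational(1, 2)) = Pow(-266, Rational(1, 2)) = Mul(I, Pow(266, Rational(1, 2)))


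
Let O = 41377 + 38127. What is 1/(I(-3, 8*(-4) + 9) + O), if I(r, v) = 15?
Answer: 1/79519 ≈ 1.2576e-5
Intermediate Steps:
O = 79504
1/(I(-3, 8*(-4) + 9) + O) = 1/(15 + 79504) = 1/79519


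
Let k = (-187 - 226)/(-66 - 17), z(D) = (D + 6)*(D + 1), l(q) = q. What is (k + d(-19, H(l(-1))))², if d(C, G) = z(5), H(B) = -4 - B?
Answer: 34703881/6889 ≈ 5037.6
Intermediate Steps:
z(D) = (1 + D)*(6 + D) (z(D) = (6 + D)*(1 + D) = (1 + D)*(6 + D))
d(C, G) = 66 (d(C, G) = 6 + 5² + 7*5 = 6 + 25 + 35 = 66)
k = 413/83 (k = -413/(-83) = -413*(-1/83) = 413/83 ≈ 4.9759)
(k + d(-19, H(l(-1))))² = (413/83 + 66)² = (5891/83)² = 34703881/6889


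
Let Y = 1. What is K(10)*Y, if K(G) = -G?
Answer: -10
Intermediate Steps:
K(10)*Y = -1*10*1 = -10*1 = -10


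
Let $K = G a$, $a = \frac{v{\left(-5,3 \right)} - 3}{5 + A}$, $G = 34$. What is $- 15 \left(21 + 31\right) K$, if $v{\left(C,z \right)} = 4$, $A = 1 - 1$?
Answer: $-5304$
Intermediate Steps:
$A = 0$
$a = \frac{1}{5}$ ($a = \frac{4 - 3}{5 + 0} = 1 \cdot \frac{1}{5} = \frac{1}{5} \approx 0.2$)
$K = \frac{34}{5}$ ($K = 34 \cdot \frac{1}{5} = \frac{34}{5} \approx 6.8$)
$- 15 \left(21 + 31\right) K = - 15 \left(21 + 31\right) \frac{34}{5} = \left(-15\right) 52 \cdot \frac{34}{5} = \left(-780\right) \frac{34}{5} = -5304$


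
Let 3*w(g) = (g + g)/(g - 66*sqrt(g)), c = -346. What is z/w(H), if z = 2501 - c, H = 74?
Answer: 8541/2 - 281853*sqrt(74)/74 ≈ -28494.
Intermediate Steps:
w(g) = 2*g/(3*(g - 66*sqrt(g))) (w(g) = ((g + g)/(g - 66*sqrt(g)))/3 = ((2*g)/(g - 66*sqrt(g)))/3 = (2*g/(g - 66*sqrt(g)))/3 = 2*g/(3*(g - 66*sqrt(g))))
z = 2847 (z = 2501 - 1*(-346) = 2501 + 346 = 2847)
z/w(H) = 2847/(((2/3)*74/(74 - 66*sqrt(74)))) = 2847/((148/(3*(74 - 66*sqrt(74))))) = 2847*(3/2 - 99*sqrt(74)/74) = 8541/2 - 281853*sqrt(74)/74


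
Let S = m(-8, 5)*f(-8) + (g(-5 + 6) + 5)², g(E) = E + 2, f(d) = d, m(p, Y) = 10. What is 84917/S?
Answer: -84917/16 ≈ -5307.3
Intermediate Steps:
g(E) = 2 + E
S = -16 (S = 10*(-8) + ((2 + (-5 + 6)) + 5)² = -80 + ((2 + 1) + 5)² = -80 + (3 + 5)² = -80 + 8² = -80 + 64 = -16)
84917/S = 84917/(-16) = 84917*(-1/16) = -84917/16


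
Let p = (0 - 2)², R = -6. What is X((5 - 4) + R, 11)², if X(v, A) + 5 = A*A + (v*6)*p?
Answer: 16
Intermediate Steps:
p = 4 (p = (-2)² = 4)
X(v, A) = -5 + A² + 24*v (X(v, A) = -5 + (A*A + (v*6)*4) = -5 + (A² + (6*v)*4) = -5 + (A² + 24*v) = -5 + A² + 24*v)
X((5 - 4) + R, 11)² = (-5 + 11² + 24*((5 - 4) - 6))² = (-5 + 121 + 24*(1 - 6))² = (-5 + 121 + 24*(-5))² = (-5 + 121 - 120)² = (-4)² = 16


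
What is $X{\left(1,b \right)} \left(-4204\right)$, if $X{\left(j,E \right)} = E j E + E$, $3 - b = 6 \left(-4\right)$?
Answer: $-3178224$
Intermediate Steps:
$b = 27$ ($b = 3 - 6 \left(-4\right) = 3 - -24 = 3 + 24 = 27$)
$X{\left(j,E \right)} = E + j E^{2}$ ($X{\left(j,E \right)} = j E^{2} + E = E + j E^{2}$)
$X{\left(1,b \right)} \left(-4204\right) = 27 \left(1 + 27 \cdot 1\right) \left(-4204\right) = 27 \left(1 + 27\right) \left(-4204\right) = 27 \cdot 28 \left(-4204\right) = 756 \left(-4204\right) = -3178224$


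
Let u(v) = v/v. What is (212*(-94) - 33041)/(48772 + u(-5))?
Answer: -52969/48773 ≈ -1.0860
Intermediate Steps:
u(v) = 1
(212*(-94) - 33041)/(48772 + u(-5)) = (212*(-94) - 33041)/(48772 + 1) = (-19928 - 33041)/48773 = -52969*1/48773 = -52969/48773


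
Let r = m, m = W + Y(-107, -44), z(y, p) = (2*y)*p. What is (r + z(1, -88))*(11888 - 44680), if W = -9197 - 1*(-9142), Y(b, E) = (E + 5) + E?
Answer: 10296688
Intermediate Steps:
z(y, p) = 2*p*y
Y(b, E) = 5 + 2*E (Y(b, E) = (5 + E) + E = 5 + 2*E)
W = -55 (W = -9197 + 9142 = -55)
m = -138 (m = -55 + (5 + 2*(-44)) = -55 + (5 - 88) = -55 - 83 = -138)
r = -138
(r + z(1, -88))*(11888 - 44680) = (-138 + 2*(-88)*1)*(11888 - 44680) = (-138 - 176)*(-32792) = -314*(-32792) = 10296688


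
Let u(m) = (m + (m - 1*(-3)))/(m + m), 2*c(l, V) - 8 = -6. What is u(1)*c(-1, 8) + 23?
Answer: 51/2 ≈ 25.500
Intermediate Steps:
c(l, V) = 1 (c(l, V) = 4 + (½)*(-6) = 4 - 3 = 1)
u(m) = (3 + 2*m)/(2*m) (u(m) = (m + (m + 3))/((2*m)) = (m + (3 + m))*(1/(2*m)) = (3 + 2*m)*(1/(2*m)) = (3 + 2*m)/(2*m))
u(1)*c(-1, 8) + 23 = ((3/2 + 1)/1)*1 + 23 = (1*(5/2))*1 + 23 = (5/2)*1 + 23 = 5/2 + 23 = 51/2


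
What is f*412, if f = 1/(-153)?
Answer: -412/153 ≈ -2.6928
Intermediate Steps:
f = -1/153 ≈ -0.0065359
f*412 = -1/153*412 = -412/153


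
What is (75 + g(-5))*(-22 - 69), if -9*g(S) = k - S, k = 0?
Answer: -60970/9 ≈ -6774.4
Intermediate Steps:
g(S) = S/9 (g(S) = -(0 - S)/9 = -(-1)*S/9 = S/9)
(75 + g(-5))*(-22 - 69) = (75 + (⅑)*(-5))*(-22 - 69) = (75 - 5/9)*(-91) = (670/9)*(-91) = -60970/9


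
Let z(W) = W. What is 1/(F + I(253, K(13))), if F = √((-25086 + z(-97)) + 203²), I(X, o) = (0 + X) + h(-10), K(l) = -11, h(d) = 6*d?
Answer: 193/21223 - √16026/21223 ≈ 0.0031290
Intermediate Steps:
I(X, o) = -60 + X (I(X, o) = (0 + X) + 6*(-10) = X - 60 = -60 + X)
F = √16026 (F = √((-25086 - 97) + 203²) = √(-25183 + 41209) = √16026 ≈ 126.59)
1/(F + I(253, K(13))) = 1/(√16026 + (-60 + 253)) = 1/(√16026 + 193) = 1/(193 + √16026)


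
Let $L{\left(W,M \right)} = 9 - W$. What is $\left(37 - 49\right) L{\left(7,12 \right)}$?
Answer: $-24$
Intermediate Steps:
$\left(37 - 49\right) L{\left(7,12 \right)} = \left(37 - 49\right) \left(9 - 7\right) = - 12 \left(9 - 7\right) = \left(-12\right) 2 = -24$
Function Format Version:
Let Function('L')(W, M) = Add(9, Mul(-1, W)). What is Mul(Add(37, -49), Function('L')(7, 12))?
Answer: -24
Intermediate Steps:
Mul(Add(37, -49), Function('L')(7, 12)) = Mul(Add(37, -49), Add(9, Mul(-1, 7))) = Mul(-12, Add(9, -7)) = Mul(-12, 2) = -24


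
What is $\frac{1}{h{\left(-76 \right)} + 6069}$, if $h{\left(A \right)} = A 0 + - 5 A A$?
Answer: $- \frac{1}{22811} \approx -4.3839 \cdot 10^{-5}$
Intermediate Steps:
$h{\left(A \right)} = - 5 A^{2}$ ($h{\left(A \right)} = 0 - 5 A^{2} = - 5 A^{2}$)
$\frac{1}{h{\left(-76 \right)} + 6069} = \frac{1}{- 5 \left(-76\right)^{2} + 6069} = \frac{1}{\left(-5\right) 5776 + 6069} = \frac{1}{-28880 + 6069} = \frac{1}{-22811} = - \frac{1}{22811}$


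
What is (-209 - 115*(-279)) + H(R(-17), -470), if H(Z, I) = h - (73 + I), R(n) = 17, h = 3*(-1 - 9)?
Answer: 32243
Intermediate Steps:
h = -30 (h = 3*(-10) = -30)
H(Z, I) = -103 - I (H(Z, I) = -30 - (73 + I) = -30 + (-73 - I) = -103 - I)
(-209 - 115*(-279)) + H(R(-17), -470) = (-209 - 115*(-279)) + (-103 - 1*(-470)) = (-209 + 32085) + (-103 + 470) = 31876 + 367 = 32243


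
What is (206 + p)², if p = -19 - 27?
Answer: 25600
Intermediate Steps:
p = -46
(206 + p)² = (206 - 46)² = 160² = 25600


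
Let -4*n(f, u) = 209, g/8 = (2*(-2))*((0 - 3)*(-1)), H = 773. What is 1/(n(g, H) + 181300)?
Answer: 4/724991 ≈ 5.5173e-6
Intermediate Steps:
g = -96 (g = 8*((2*(-2))*((0 - 3)*(-1))) = 8*(-(-12)*(-1)) = 8*(-4*3) = 8*(-12) = -96)
n(f, u) = -209/4 (n(f, u) = -1/4*209 = -209/4)
1/(n(g, H) + 181300) = 1/(-209/4 + 181300) = 1/(724991/4) = 4/724991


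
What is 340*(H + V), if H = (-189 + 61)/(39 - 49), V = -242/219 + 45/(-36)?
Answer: 777733/219 ≈ 3551.3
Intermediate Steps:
V = -2063/876 (V = -242*1/219 + 45*(-1/36) = -242/219 - 5/4 = -2063/876 ≈ -2.3550)
H = 64/5 (H = -128/(-10) = -128*(-1/10) = 64/5 ≈ 12.800)
340*(H + V) = 340*(64/5 - 2063/876) = 340*(45749/4380) = 777733/219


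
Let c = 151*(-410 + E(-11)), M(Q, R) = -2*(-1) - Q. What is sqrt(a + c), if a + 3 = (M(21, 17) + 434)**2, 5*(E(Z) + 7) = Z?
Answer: sqrt(2723070)/5 ≈ 330.03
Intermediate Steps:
E(Z) = -7 + Z/5
M(Q, R) = 2 - Q
c = -316496/5 (c = 151*(-410 + (-7 + (1/5)*(-11))) = 151*(-410 + (-7 - 11/5)) = 151*(-410 - 46/5) = 151*(-2096/5) = -316496/5 ≈ -63299.)
a = 172222 (a = -3 + ((2 - 1*21) + 434)**2 = -3 + ((2 - 21) + 434)**2 = -3 + (-19 + 434)**2 = -3 + 415**2 = -3 + 172225 = 172222)
sqrt(a + c) = sqrt(172222 - 316496/5) = sqrt(544614/5) = sqrt(2723070)/5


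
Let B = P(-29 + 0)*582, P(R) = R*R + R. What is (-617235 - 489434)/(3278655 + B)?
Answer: -1106669/3751239 ≈ -0.29501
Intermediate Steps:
P(R) = R + R**2 (P(R) = R**2 + R = R + R**2)
B = 472584 (B = ((-29 + 0)*(1 + (-29 + 0)))*582 = -29*(1 - 29)*582 = -29*(-28)*582 = 812*582 = 472584)
(-617235 - 489434)/(3278655 + B) = (-617235 - 489434)/(3278655 + 472584) = -1106669/3751239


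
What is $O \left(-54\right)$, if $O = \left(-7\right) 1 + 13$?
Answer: $-324$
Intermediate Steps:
$O = 6$ ($O = -7 + 13 = 6$)
$O \left(-54\right) = 6 \left(-54\right) = -324$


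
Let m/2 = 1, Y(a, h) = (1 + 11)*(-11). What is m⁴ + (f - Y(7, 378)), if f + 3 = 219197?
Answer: 219342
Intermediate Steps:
f = 219194 (f = -3 + 219197 = 219194)
Y(a, h) = -132 (Y(a, h) = 12*(-11) = -132)
m = 2 (m = 2*1 = 2)
m⁴ + (f - Y(7, 378)) = 2⁴ + (219194 - 1*(-132)) = 16 + (219194 + 132) = 16 + 219326 = 219342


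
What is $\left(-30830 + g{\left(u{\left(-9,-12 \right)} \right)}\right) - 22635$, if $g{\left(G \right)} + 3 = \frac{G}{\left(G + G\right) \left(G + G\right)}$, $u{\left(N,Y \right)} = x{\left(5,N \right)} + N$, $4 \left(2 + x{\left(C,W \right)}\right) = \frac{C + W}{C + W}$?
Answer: $- \frac{2299125}{43} \approx -53468.0$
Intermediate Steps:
$x{\left(C,W \right)} = - \frac{7}{4}$ ($x{\left(C,W \right)} = -2 + \frac{\left(C + W\right) \frac{1}{C + W}}{4} = -2 + \frac{1}{4} \cdot 1 = -2 + \frac{1}{4} = - \frac{7}{4}$)
$u{\left(N,Y \right)} = - \frac{7}{4} + N$
$g{\left(G \right)} = -3 + \frac{1}{4 G}$ ($g{\left(G \right)} = -3 + \frac{G}{\left(G + G\right) \left(G + G\right)} = -3 + \frac{G}{2 G 2 G} = -3 + \frac{G}{4 G^{2}} = -3 + G \frac{1}{4 G^{2}} = -3 + \frac{1}{4 G}$)
$\left(-30830 + g{\left(u{\left(-9,-12 \right)} \right)}\right) - 22635 = \left(-30830 - \left(3 - \frac{1}{4 \left(- \frac{7}{4} - 9\right)}\right)\right) - 22635 = \left(-30830 - \left(3 - \frac{1}{4 \left(- \frac{43}{4}\right)}\right)\right) - 22635 = \left(-30830 + \left(-3 + \frac{1}{4} \left(- \frac{4}{43}\right)\right)\right) - 22635 = \left(-30830 - \frac{130}{43}\right) - 22635 = - \frac{1325820}{43} - 22635 = - \frac{2299125}{43}$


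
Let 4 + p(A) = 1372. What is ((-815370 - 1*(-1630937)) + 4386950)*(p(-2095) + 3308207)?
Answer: 17218120200275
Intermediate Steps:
p(A) = 1368 (p(A) = -4 + 1372 = 1368)
((-815370 - 1*(-1630937)) + 4386950)*(p(-2095) + 3308207) = ((-815370 - 1*(-1630937)) + 4386950)*(1368 + 3308207) = ((-815370 + 1630937) + 4386950)*3309575 = (815567 + 4386950)*3309575 = 5202517*3309575 = 17218120200275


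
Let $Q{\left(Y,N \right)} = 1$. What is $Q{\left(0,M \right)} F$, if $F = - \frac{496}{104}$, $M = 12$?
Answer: $- \frac{62}{13} \approx -4.7692$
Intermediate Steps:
$F = - \frac{62}{13}$ ($F = \left(-496\right) \frac{1}{104} = - \frac{62}{13} \approx -4.7692$)
$Q{\left(0,M \right)} F = 1 \left(- \frac{62}{13}\right) = - \frac{62}{13}$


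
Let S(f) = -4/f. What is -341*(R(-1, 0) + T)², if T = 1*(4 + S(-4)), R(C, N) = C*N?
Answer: -8525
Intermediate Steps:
T = 5 (T = 1*(4 - 4/(-4)) = 1*(4 - 4*(-¼)) = 1*(4 + 1) = 1*5 = 5)
-341*(R(-1, 0) + T)² = -341*(-1*0 + 5)² = -341*(0 + 5)² = -341*5² = -341*25 = -8525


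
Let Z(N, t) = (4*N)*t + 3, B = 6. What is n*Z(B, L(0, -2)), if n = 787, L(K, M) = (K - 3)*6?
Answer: -337623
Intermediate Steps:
L(K, M) = -18 + 6*K (L(K, M) = (-3 + K)*6 = -18 + 6*K)
Z(N, t) = 3 + 4*N*t (Z(N, t) = 4*N*t + 3 = 3 + 4*N*t)
n*Z(B, L(0, -2)) = 787*(3 + 4*6*(-18 + 6*0)) = 787*(3 + 4*6*(-18 + 0)) = 787*(3 + 4*6*(-18)) = 787*(3 - 432) = 787*(-429) = -337623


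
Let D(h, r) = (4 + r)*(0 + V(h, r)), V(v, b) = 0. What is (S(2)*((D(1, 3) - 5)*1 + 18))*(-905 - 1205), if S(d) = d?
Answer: -54860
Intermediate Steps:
D(h, r) = 0 (D(h, r) = (4 + r)*(0 + 0) = (4 + r)*0 = 0)
(S(2)*((D(1, 3) - 5)*1 + 18))*(-905 - 1205) = (2*((0 - 5)*1 + 18))*(-905 - 1205) = (2*(-5*1 + 18))*(-2110) = (2*(-5 + 18))*(-2110) = (2*13)*(-2110) = 26*(-2110) = -54860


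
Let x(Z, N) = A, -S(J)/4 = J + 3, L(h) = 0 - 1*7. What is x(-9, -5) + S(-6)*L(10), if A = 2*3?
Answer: -78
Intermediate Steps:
L(h) = -7 (L(h) = 0 - 7 = -7)
S(J) = -12 - 4*J (S(J) = -4*(J + 3) = -4*(3 + J) = -12 - 4*J)
A = 6
x(Z, N) = 6
x(-9, -5) + S(-6)*L(10) = 6 + (-12 - 4*(-6))*(-7) = 6 + (-12 + 24)*(-7) = 6 + 12*(-7) = 6 - 84 = -78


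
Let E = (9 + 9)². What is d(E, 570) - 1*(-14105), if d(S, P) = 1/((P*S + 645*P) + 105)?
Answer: 7792095676/552435 ≈ 14105.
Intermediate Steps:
E = 324 (E = 18² = 324)
d(S, P) = 1/(105 + 645*P + P*S) (d(S, P) = 1/((645*P + P*S) + 105) = 1/(105 + 645*P + P*S))
d(E, 570) - 1*(-14105) = 1/(105 + 645*570 + 570*324) - 1*(-14105) = 1/(105 + 367650 + 184680) + 14105 = 1/552435 + 14105 = 7792095676/552435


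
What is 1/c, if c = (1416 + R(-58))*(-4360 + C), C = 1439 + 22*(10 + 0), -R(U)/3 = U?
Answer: -1/4294590 ≈ -2.3285e-7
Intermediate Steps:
R(U) = -3*U
C = 1659 (C = 1439 + 22*10 = 1439 + 220 = 1659)
c = -4294590 (c = (1416 - 3*(-58))*(-4360 + 1659) = (1416 + 174)*(-2701) = 1590*(-2701) = -4294590)
1/c = 1/(-4294590) = -1/4294590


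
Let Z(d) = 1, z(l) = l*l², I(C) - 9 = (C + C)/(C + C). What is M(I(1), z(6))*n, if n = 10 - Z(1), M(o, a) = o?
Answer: 90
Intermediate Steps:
I(C) = 10 (I(C) = 9 + (C + C)/(C + C) = 9 + (2*C)/((2*C)) = 9 + (2*C)*(1/(2*C)) = 9 + 1 = 10)
z(l) = l³
n = 9 (n = 10 - 1*1 = 10 - 1 = 9)
M(I(1), z(6))*n = 10*9 = 90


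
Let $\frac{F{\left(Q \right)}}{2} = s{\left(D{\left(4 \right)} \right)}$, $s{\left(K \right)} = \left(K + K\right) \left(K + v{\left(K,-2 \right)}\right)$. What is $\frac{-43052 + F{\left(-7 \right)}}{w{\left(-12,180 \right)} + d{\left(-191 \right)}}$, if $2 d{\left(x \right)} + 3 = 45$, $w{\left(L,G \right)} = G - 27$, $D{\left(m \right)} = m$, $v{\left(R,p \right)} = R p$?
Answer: $- \frac{7186}{29} \approx -247.79$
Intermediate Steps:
$s{\left(K \right)} = - 2 K^{2}$ ($s{\left(K \right)} = \left(K + K\right) \left(K + K \left(-2\right)\right) = 2 K \left(K - 2 K\right) = 2 K \left(- K\right) = - 2 K^{2}$)
$F{\left(Q \right)} = -64$ ($F{\left(Q \right)} = 2 \left(- 2 \cdot 4^{2}\right) = 2 \left(\left(-2\right) 16\right) = 2 \left(-32\right) = -64$)
$w{\left(L,G \right)} = -27 + G$
$d{\left(x \right)} = 21$ ($d{\left(x \right)} = - \frac{3}{2} + \frac{1}{2} \cdot 45 = - \frac{3}{2} + \frac{45}{2} = 21$)
$\frac{-43052 + F{\left(-7 \right)}}{w{\left(-12,180 \right)} + d{\left(-191 \right)}} = \frac{-43052 - 64}{\left(-27 + 180\right) + 21} = - \frac{43116}{153 + 21} = - \frac{43116}{174} = \left(-43116\right) \frac{1}{174} = - \frac{7186}{29}$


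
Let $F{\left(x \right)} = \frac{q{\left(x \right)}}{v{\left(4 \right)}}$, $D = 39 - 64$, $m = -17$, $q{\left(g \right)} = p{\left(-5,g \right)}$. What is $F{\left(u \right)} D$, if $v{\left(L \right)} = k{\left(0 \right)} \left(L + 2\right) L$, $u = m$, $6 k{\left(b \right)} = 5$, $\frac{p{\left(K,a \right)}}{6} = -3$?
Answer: $\frac{45}{2} \approx 22.5$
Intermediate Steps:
$p{\left(K,a \right)} = -18$ ($p{\left(K,a \right)} = 6 \left(-3\right) = -18$)
$k{\left(b \right)} = \frac{5}{6}$ ($k{\left(b \right)} = \frac{1}{6} \cdot 5 = \frac{5}{6}$)
$q{\left(g \right)} = -18$
$u = -17$
$v{\left(L \right)} = L \left(\frac{5}{3} + \frac{5 L}{6}\right)$ ($v{\left(L \right)} = \frac{5 \left(L + 2\right)}{6} L = \frac{5 \left(2 + L\right)}{6} L = \left(\frac{5}{3} + \frac{5 L}{6}\right) L = L \left(\frac{5}{3} + \frac{5 L}{6}\right)$)
$D = -25$
$F{\left(x \right)} = - \frac{9}{10}$ ($F{\left(x \right)} = - \frac{18}{\frac{5}{6} \cdot 4 \left(2 + 4\right)} = - \frac{18}{\frac{5}{6} \cdot 4 \cdot 6} = - \frac{18}{20} = \left(-18\right) \frac{1}{20} = - \frac{9}{10}$)
$F{\left(u \right)} D = \left(- \frac{9}{10}\right) \left(-25\right) = \frac{45}{2}$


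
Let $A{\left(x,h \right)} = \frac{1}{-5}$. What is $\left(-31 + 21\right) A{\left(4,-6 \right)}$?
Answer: $2$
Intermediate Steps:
$A{\left(x,h \right)} = - \frac{1}{5}$
$\left(-31 + 21\right) A{\left(4,-6 \right)} = \left(-31 + 21\right) \left(- \frac{1}{5}\right) = \left(-10\right) \left(- \frac{1}{5}\right) = 2$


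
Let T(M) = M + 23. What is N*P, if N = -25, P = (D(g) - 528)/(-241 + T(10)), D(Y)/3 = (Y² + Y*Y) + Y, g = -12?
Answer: 1875/52 ≈ 36.058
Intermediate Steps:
D(Y) = 3*Y + 6*Y² (D(Y) = 3*((Y² + Y*Y) + Y) = 3*((Y² + Y²) + Y) = 3*(2*Y² + Y) = 3*(Y + 2*Y²) = 3*Y + 6*Y²)
T(M) = 23 + M
P = -75/52 (P = (3*(-12)*(1 + 2*(-12)) - 528)/(-241 + (23 + 10)) = (3*(-12)*(1 - 24) - 528)/(-241 + 33) = (3*(-12)*(-23) - 528)/(-208) = (828 - 528)*(-1/208) = 300*(-1/208) = -75/52 ≈ -1.4423)
N*P = -25*(-75/52) = 1875/52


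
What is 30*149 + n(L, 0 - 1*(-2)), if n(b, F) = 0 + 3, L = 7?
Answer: 4473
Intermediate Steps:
n(b, F) = 3
30*149 + n(L, 0 - 1*(-2)) = 30*149 + 3 = 4470 + 3 = 4473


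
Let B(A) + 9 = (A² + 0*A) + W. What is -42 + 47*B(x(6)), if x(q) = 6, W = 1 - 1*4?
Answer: 1086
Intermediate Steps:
W = -3 (W = 1 - 4 = -3)
B(A) = -12 + A² (B(A) = -9 + ((A² + 0*A) - 3) = -9 + ((A² + 0) - 3) = -9 + (A² - 3) = -9 + (-3 + A²) = -12 + A²)
-42 + 47*B(x(6)) = -42 + 47*(-12 + 6²) = -42 + 47*(-12 + 36) = -42 + 47*24 = -42 + 1128 = 1086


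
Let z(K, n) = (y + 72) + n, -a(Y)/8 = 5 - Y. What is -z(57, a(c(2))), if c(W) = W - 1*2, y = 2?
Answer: -34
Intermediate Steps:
c(W) = -2 + W (c(W) = W - 2 = -2 + W)
a(Y) = -40 + 8*Y (a(Y) = -8*(5 - Y) = -40 + 8*Y)
z(K, n) = 74 + n (z(K, n) = (2 + 72) + n = 74 + n)
-z(57, a(c(2))) = -(74 + (-40 + 8*(-2 + 2))) = -(74 + (-40 + 8*0)) = -(74 + (-40 + 0)) = -(74 - 40) = -1*34 = -34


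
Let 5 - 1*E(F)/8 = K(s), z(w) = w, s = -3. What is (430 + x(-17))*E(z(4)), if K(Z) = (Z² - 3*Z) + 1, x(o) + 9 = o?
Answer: -45248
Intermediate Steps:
x(o) = -9 + o
K(Z) = 1 + Z² - 3*Z
E(F) = -112 (E(F) = 40 - 8*(1 + (-3)² - 3*(-3)) = 40 - 8*(1 + 9 + 9) = 40 - 8*19 = 40 - 152 = -112)
(430 + x(-17))*E(z(4)) = (430 + (-9 - 17))*(-112) = (430 - 26)*(-112) = 404*(-112) = -45248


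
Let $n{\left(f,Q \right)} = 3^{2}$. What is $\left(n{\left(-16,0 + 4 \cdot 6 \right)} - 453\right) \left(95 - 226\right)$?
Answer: $58164$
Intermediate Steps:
$n{\left(f,Q \right)} = 9$
$\left(n{\left(-16,0 + 4 \cdot 6 \right)} - 453\right) \left(95 - 226\right) = \left(9 - 453\right) \left(95 - 226\right) = \left(-444\right) \left(-131\right) = 58164$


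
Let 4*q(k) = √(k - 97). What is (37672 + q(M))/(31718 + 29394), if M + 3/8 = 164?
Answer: 4709/7639 + √1066/977792 ≈ 0.61648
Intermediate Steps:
M = 1309/8 (M = -3/8 + 164 = 1309/8 ≈ 163.63)
q(k) = √(-97 + k)/4 (q(k) = √(k - 97)/4 = √(-97 + k)/4)
(37672 + q(M))/(31718 + 29394) = (37672 + √(-97 + 1309/8)/4)/(31718 + 29394) = (37672 + √(533/8)/4)/61112 = (37672 + (√1066/4)/4)*(1/61112) = (37672 + √1066/16)*(1/61112) = 4709/7639 + √1066/977792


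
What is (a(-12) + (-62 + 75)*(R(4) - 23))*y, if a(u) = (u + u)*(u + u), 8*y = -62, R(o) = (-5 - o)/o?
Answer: -30721/16 ≈ -1920.1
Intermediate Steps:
R(o) = (-5 - o)/o
y = -31/4 (y = (1/8)*(-62) = -31/4 ≈ -7.7500)
a(u) = 4*u**2 (a(u) = (2*u)*(2*u) = 4*u**2)
(a(-12) + (-62 + 75)*(R(4) - 23))*y = (4*(-12)**2 + (-62 + 75)*((-5 - 1*4)/4 - 23))*(-31/4) = (4*144 + 13*((-5 - 4)/4 - 23))*(-31/4) = (576 + 13*((1/4)*(-9) - 23))*(-31/4) = (576 + 13*(-9/4 - 23))*(-31/4) = (576 + 13*(-101/4))*(-31/4) = (576 - 1313/4)*(-31/4) = (991/4)*(-31/4) = -30721/16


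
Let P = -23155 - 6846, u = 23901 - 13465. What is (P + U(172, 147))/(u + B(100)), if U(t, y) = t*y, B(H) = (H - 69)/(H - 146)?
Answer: -216982/480025 ≈ -0.45202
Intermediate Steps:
B(H) = (-69 + H)/(-146 + H)
u = 10436
P = -30001
(P + U(172, 147))/(u + B(100)) = (-30001 + 172*147)/(10436 + (-69 + 100)/(-146 + 100)) = (-30001 + 25284)/(10436 + 31/(-46)) = -4717/(10436 - 1/46*31) = -4717/(10436 - 31/46) = -4717/480025/46 = -4717*46/480025 = -216982/480025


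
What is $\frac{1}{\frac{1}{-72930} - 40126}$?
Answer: $- \frac{72930}{2926389181} \approx -2.4921 \cdot 10^{-5}$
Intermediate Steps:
$\frac{1}{\frac{1}{-72930} - 40126} = \frac{1}{- \frac{1}{72930} - 40126} = \frac{1}{- \frac{2926389181}{72930}} = - \frac{72930}{2926389181}$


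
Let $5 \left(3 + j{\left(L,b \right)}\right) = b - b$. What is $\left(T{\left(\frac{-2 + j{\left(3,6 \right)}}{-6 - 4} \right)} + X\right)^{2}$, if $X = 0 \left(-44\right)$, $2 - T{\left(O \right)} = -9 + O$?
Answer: $\frac{441}{4} \approx 110.25$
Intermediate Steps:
$j{\left(L,b \right)} = -3$ ($j{\left(L,b \right)} = -3 + \frac{b - b}{5} = -3 + \frac{1}{5} \cdot 0 = -3 + 0 = -3$)
$T{\left(O \right)} = 11 - O$ ($T{\left(O \right)} = 2 - \left(-9 + O\right) = 11 - O$)
$X = 0$
$\left(T{\left(\frac{-2 + j{\left(3,6 \right)}}{-6 - 4} \right)} + X\right)^{2} = \left(\left(11 - \frac{-2 - 3}{-6 - 4}\right) + 0\right)^{2} = \left(\left(11 - - \frac{5}{-10}\right) + 0\right)^{2} = \left(\left(11 - \left(-5\right) \left(- \frac{1}{10}\right)\right) + 0\right)^{2} = \left(\left(11 - \frac{1}{2}\right) + 0\right)^{2} = \left(\frac{21}{2} + 0\right)^{2} = \left(\frac{21}{2}\right)^{2} = \frac{441}{4}$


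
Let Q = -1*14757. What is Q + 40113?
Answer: 25356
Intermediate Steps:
Q = -14757
Q + 40113 = -14757 + 40113 = 25356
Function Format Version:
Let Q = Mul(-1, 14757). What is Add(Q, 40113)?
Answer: 25356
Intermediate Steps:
Q = -14757
Add(Q, 40113) = Add(-14757, 40113) = 25356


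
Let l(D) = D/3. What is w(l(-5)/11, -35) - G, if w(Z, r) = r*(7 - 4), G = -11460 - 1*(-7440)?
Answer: 3915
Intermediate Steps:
G = -4020 (G = -11460 + 7440 = -4020)
l(D) = D/3 (l(D) = D*(⅓) = D/3)
w(Z, r) = 3*r (w(Z, r) = r*3 = 3*r)
w(l(-5)/11, -35) - G = 3*(-35) - 1*(-4020) = -105 + 4020 = 3915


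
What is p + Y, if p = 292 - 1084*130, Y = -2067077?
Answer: -2207705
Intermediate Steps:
p = -140628 (p = 292 - 140920 = -140628)
p + Y = -140628 - 2067077 = -2207705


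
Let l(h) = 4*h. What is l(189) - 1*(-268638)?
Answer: 269394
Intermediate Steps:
l(189) - 1*(-268638) = 4*189 - 1*(-268638) = 756 + 268638 = 269394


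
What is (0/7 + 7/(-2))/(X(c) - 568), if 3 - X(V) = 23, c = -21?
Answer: 1/168 ≈ 0.0059524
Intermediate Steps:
X(V) = -20 (X(V) = 3 - 1*23 = 3 - 23 = -20)
(0/7 + 7/(-2))/(X(c) - 568) = (0/7 + 7/(-2))/(-20 - 568) = (0*(⅐) + 7*(-½))/(-588) = -(0 - 7/2)/588 = -1/588*(-7/2) = 1/168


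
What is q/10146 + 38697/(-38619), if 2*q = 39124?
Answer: 6719354/7256081 ≈ 0.92603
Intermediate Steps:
q = 19562 (q = (½)*39124 = 19562)
q/10146 + 38697/(-38619) = 19562/10146 + 38697/(-38619) = 19562*(1/10146) + 38697*(-1/38619) = 9781/5073 - 12899/12873 = 6719354/7256081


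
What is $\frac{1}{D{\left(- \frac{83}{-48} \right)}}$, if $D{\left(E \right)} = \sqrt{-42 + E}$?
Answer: $- \frac{4 i \sqrt{5799}}{1933} \approx - 0.15758 i$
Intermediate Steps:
$\frac{1}{D{\left(- \frac{83}{-48} \right)}} = \frac{1}{\sqrt{-42 - \frac{83}{-48}}} = \frac{1}{\sqrt{-42 - - \frac{83}{48}}} = \frac{1}{\sqrt{-42 + \frac{83}{48}}} = \frac{1}{\sqrt{- \frac{1933}{48}}} = \frac{1}{\frac{1}{12} i \sqrt{5799}} = - \frac{4 i \sqrt{5799}}{1933}$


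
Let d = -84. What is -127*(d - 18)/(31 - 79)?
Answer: -2159/8 ≈ -269.88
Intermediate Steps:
-127*(d - 18)/(31 - 79) = -127*(-84 - 18)/(31 - 79) = -(-12954)/(-48) = -(-12954)*(-1)/48 = -127*17/8 = -2159/8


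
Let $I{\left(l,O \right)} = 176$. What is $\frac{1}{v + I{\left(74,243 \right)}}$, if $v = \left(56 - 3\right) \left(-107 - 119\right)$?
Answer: $- \frac{1}{11802} \approx -8.4731 \cdot 10^{-5}$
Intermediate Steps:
$v = -11978$ ($v = \left(56 - 3\right) \left(-226\right) = 53 \left(-226\right) = -11978$)
$\frac{1}{v + I{\left(74,243 \right)}} = \frac{1}{-11978 + 176} = \frac{1}{-11802} = - \frac{1}{11802}$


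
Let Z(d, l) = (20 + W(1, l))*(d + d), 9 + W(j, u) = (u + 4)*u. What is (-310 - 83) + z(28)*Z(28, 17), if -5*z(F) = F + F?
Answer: -1156013/5 ≈ -2.3120e+5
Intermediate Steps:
z(F) = -2*F/5 (z(F) = -(F + F)/5 = -2*F/5)
W(j, u) = -9 + u*(4 + u) (W(j, u) = -9 + (u + 4)*u = -9 + (4 + u)*u = -9 + u*(4 + u))
Z(d, l) = 2*d*(11 + l² + 4*l) (Z(d, l) = (20 + (-9 + l² + 4*l))*(d + d) = (11 + l² + 4*l)*(2*d) = 2*d*(11 + l² + 4*l))
(-310 - 83) + z(28)*Z(28, 17) = (-310 - 83) + (-⅖*28)*(2*28*(11 + 17² + 4*17)) = -393 - 112*28*(11 + 289 + 68)/5 = -393 - 112*28*368/5 = -393 - 56/5*20608 = -393 - 1154048/5 = -1156013/5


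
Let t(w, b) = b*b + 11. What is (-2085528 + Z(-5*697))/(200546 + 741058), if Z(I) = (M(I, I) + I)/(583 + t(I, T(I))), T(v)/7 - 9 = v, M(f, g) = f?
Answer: -617365108128437/278736826008036 ≈ -2.2149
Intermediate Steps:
T(v) = 63 + 7*v
t(w, b) = 11 + b² (t(w, b) = b² + 11 = 11 + b²)
Z(I) = 2*I/(594 + (63 + 7*I)²) (Z(I) = (I + I)/(583 + (11 + (63 + 7*I)²)) = (2*I)/(594 + (63 + 7*I)²) = 2*I/(594 + (63 + 7*I)²))
(-2085528 + Z(-5*697))/(200546 + 741058) = (-2085528 + 2*(-5*697)/(594 + 49*(9 - 5*697)²))/(200546 + 741058) = (-2085528 + 2*(-3485)/(594 + 49*(9 - 3485)²))/941604 = (-2085528 + 2*(-3485)/(594 + 49*(-3476)²))*(1/941604) = (-2085528 + 2*(-3485)/(594 + 49*12082576))*(1/941604) = (-2085528 + 2*(-3485)/(594 + 592046224))*(1/941604) = (-2085528 + 2*(-3485)/592046818)*(1/941604) = (-2085528 + 2*(-3485)*(1/592046818))*(1/941604) = (-2085528 - 3485/296023409)*(1/941604) = -617365108128437/296023409*1/941604 = -617365108128437/278736826008036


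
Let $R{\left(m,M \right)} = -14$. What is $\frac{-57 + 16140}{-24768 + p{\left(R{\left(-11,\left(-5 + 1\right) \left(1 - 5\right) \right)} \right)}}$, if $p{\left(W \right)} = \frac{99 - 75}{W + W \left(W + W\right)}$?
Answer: $- \frac{1013229}{1560380} \approx -0.64935$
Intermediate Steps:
$p{\left(W \right)} = \frac{24}{W + 2 W^{2}}$ ($p{\left(W \right)} = \frac{24}{W + W 2 W} = \frac{24}{W + 2 W^{2}}$)
$\frac{-57 + 16140}{-24768 + p{\left(R{\left(-11,\left(-5 + 1\right) \left(1 - 5\right) \right)} \right)}} = \frac{-57 + 16140}{-24768 + \frac{24}{\left(-14\right) \left(1 + 2 \left(-14\right)\right)}} = \frac{16083}{-24768 + 24 \left(- \frac{1}{14}\right) \frac{1}{1 - 28}} = \frac{16083}{-24768 + 24 \left(- \frac{1}{14}\right) \frac{1}{-27}} = \frac{16083}{-24768 + 24 \left(- \frac{1}{14}\right) \left(- \frac{1}{27}\right)} = \frac{16083}{-24768 + \frac{4}{63}} = \frac{16083}{- \frac{1560380}{63}} = 16083 \left(- \frac{63}{1560380}\right) = - \frac{1013229}{1560380}$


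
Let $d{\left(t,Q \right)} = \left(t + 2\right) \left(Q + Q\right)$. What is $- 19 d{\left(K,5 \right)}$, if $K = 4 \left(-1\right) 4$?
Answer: $2660$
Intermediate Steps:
$K = -16$ ($K = \left(-4\right) 4 = -16$)
$d{\left(t,Q \right)} = 2 Q \left(2 + t\right)$ ($d{\left(t,Q \right)} = \left(2 + t\right) 2 Q = 2 Q \left(2 + t\right)$)
$- 19 d{\left(K,5 \right)} = - 19 \cdot 2 \cdot 5 \left(2 - 16\right) = - 19 \cdot 2 \cdot 5 \left(-14\right) = \left(-19\right) \left(-140\right) = 2660$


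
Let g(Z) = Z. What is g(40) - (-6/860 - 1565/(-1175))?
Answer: 781623/20210 ≈ 38.675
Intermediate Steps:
g(40) - (-6/860 - 1565/(-1175)) = 40 - (-6/860 - 1565/(-1175)) = 40 - (-6*1/860 - 1565*(-1/1175)) = 40 - (-3/430 + 313/235) = 40 - 1*26777/20210 = 40 - 26777/20210 = 781623/20210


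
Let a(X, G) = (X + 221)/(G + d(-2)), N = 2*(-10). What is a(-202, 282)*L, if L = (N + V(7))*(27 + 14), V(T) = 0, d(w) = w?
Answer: -779/14 ≈ -55.643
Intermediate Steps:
N = -20
a(X, G) = (221 + X)/(-2 + G) (a(X, G) = (X + 221)/(G - 2) = (221 + X)/(-2 + G))
L = -820 (L = (-20 + 0)*(27 + 14) = -20*41 = -820)
a(-202, 282)*L = ((221 - 202)/(-2 + 282))*(-820) = (19/280)*(-820) = -779/14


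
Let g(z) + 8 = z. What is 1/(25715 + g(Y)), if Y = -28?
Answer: 1/25679 ≈ 3.8942e-5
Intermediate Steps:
g(z) = -8 + z
1/(25715 + g(Y)) = 1/(25715 + (-8 - 28)) = 1/(25715 - 36) = 1/25679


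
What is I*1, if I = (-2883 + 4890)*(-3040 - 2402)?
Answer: -10922094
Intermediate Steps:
I = -10922094 (I = 2007*(-5442) = -10922094)
I*1 = -10922094*1 = -10922094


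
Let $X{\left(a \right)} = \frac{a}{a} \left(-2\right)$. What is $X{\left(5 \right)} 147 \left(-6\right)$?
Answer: $1764$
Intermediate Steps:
$X{\left(a \right)} = -2$ ($X{\left(a \right)} = 1 \left(-2\right) = -2$)
$X{\left(5 \right)} 147 \left(-6\right) = - 2 \cdot 147 \left(-6\right) = \left(-2\right) \left(-882\right) = 1764$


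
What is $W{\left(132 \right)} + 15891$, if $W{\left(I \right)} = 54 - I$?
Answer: $15813$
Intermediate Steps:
$W{\left(132 \right)} + 15891 = \left(54 - 132\right) + 15891 = -78 + 15891 = 15813$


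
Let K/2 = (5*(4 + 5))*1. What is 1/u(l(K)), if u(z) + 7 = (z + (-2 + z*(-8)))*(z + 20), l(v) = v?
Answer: -1/69527 ≈ -1.4383e-5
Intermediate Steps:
K = 90 (K = 2*((5*(4 + 5))*1) = 2*((5*9)*1) = 2*(45*1) = 2*45 = 90)
u(z) = -7 + (-2 - 7*z)*(20 + z) (u(z) = -7 + (z + (-2 + z*(-8)))*(z + 20) = -7 + (z + (-2 - 8*z))*(20 + z) = -7 + (-2 - 7*z)*(20 + z))
1/u(l(K)) = 1/(-47 - 142*90 - 7*90²) = 1/(-47 - 12780 - 7*8100) = 1/(-47 - 12780 - 56700) = 1/(-69527) = -1/69527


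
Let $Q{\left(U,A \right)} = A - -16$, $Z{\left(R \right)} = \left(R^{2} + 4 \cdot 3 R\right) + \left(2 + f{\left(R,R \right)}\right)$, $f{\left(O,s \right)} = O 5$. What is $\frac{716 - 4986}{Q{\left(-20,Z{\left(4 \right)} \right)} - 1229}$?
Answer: $\frac{610}{161} \approx 3.7888$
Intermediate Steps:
$f{\left(O,s \right)} = 5 O$
$Z{\left(R \right)} = 2 + R^{2} + 17 R$ ($Z{\left(R \right)} = \left(R^{2} + 4 \cdot 3 R\right) + \left(2 + 5 R\right) = \left(R^{2} + 12 R\right) + \left(2 + 5 R\right) = 2 + R^{2} + 17 R$)
$Q{\left(U,A \right)} = 16 + A$ ($Q{\left(U,A \right)} = A + 16 = 16 + A$)
$\frac{716 - 4986}{Q{\left(-20,Z{\left(4 \right)} \right)} - 1229} = \frac{716 - 4986}{\left(16 + \left(2 + 4^{2} + 17 \cdot 4\right)\right) - 1229} = - \frac{4270}{\left(16 + \left(2 + 16 + 68\right)\right) - 1229} = - \frac{4270}{\left(16 + 86\right) - 1229} = - \frac{4270}{102 - 1229} = - \frac{4270}{-1127} = \left(-4270\right) \left(- \frac{1}{1127}\right) = \frac{610}{161}$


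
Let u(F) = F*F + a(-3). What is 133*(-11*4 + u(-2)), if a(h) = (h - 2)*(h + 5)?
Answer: -6650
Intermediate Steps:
a(h) = (-2 + h)*(5 + h)
u(F) = -10 + F² (u(F) = F*F + (-10 + (-3)² + 3*(-3)) = F² + (-10 + 9 - 9) = F² - 10 = -10 + F²)
133*(-11*4 + u(-2)) = 133*(-11*4 + (-10 + (-2)²)) = 133*(-44 + (-10 + 4)) = 133*(-44 - 6) = 133*(-50) = -6650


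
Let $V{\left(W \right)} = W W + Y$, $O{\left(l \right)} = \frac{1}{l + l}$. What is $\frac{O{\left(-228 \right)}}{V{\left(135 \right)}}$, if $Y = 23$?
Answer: $- \frac{1}{8321088} \approx -1.2018 \cdot 10^{-7}$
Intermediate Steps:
$O{\left(l \right)} = \frac{1}{2 l}$
$V{\left(W \right)} = 23 + W^{2}$ ($V{\left(W \right)} = W W + 23 = W^{2} + 23 = 23 + W^{2}$)
$\frac{O{\left(-228 \right)}}{V{\left(135 \right)}} = \frac{\frac{1}{2} \frac{1}{-228}}{23 + 135^{2}} = \frac{\frac{1}{2} \left(- \frac{1}{228}\right)}{23 + 18225} = - \frac{1}{456 \cdot 18248} = \left(- \frac{1}{456}\right) \frac{1}{18248} = - \frac{1}{8321088}$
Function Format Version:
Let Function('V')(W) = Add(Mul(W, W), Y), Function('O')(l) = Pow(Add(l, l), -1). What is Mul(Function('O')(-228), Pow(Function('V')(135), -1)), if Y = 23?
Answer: Rational(-1, 8321088) ≈ -1.2018e-7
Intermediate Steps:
Function('O')(l) = Mul(Rational(1, 2), Pow(l, -1)) (Function('O')(l) = Pow(Mul(2, l), -1) = Mul(Rational(1, 2), Pow(l, -1)))
Function('V')(W) = Add(23, Pow(W, 2)) (Function('V')(W) = Add(Mul(W, W), 23) = Add(Pow(W, 2), 23) = Add(23, Pow(W, 2)))
Mul(Function('O')(-228), Pow(Function('V')(135), -1)) = Mul(Mul(Rational(1, 2), Pow(-228, -1)), Pow(Add(23, Pow(135, 2)), -1)) = Mul(Mul(Rational(1, 2), Rational(-1, 228)), Pow(Add(23, 18225), -1)) = Mul(Rational(-1, 456), Pow(18248, -1)) = Mul(Rational(-1, 456), Rational(1, 18248)) = Rational(-1, 8321088)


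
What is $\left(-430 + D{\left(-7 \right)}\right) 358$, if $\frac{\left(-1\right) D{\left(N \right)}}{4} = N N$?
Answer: $-224108$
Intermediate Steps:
$D{\left(N \right)} = - 4 N^{2}$ ($D{\left(N \right)} = - 4 N N = - 4 N^{2}$)
$\left(-430 + D{\left(-7 \right)}\right) 358 = \left(-430 - 4 \left(-7\right)^{2}\right) 358 = \left(-430 - 196\right) 358 = \left(-626\right) 358 = -224108$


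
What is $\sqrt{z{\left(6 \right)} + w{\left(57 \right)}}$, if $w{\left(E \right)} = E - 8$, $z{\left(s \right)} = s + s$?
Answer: $\sqrt{61} \approx 7.8102$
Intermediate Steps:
$z{\left(s \right)} = 2 s$
$w{\left(E \right)} = -8 + E$
$\sqrt{z{\left(6 \right)} + w{\left(57 \right)}} = \sqrt{2 \cdot 6 + \left(-8 + 57\right)} = \sqrt{12 + 49} = \sqrt{61}$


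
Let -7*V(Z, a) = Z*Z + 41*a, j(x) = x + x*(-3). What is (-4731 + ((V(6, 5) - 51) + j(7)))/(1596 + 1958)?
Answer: -33813/24878 ≈ -1.3592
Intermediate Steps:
j(x) = -2*x (j(x) = x - 3*x = -2*x)
V(Z, a) = -41*a/7 - Z**2/7 (V(Z, a) = -(Z*Z + 41*a)/7 = -(Z**2 + 41*a)/7 = -41*a/7 - Z**2/7)
(-4731 + ((V(6, 5) - 51) + j(7)))/(1596 + 1958) = (-4731 + (((-41/7*5 - 1/7*6**2) - 51) - 2*7))/(1596 + 1958) = (-4731 + (((-205/7 - 1/7*36) - 51) - 14))/3554 = (-4731 + (((-205/7 - 36/7) - 51) - 14))*(1/3554) = (-4731 + ((-241/7 - 51) - 14))*(1/3554) = (-4731 + (-598/7 - 14))*(1/3554) = (-4731 - 696/7)*(1/3554) = -33813/7*1/3554 = -33813/24878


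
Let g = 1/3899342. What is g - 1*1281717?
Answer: -4997852930213/3899342 ≈ -1.2817e+6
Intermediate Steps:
g = 1/3899342 ≈ 2.5645e-7
g - 1*1281717 = 1/3899342 - 1*1281717 = 1/3899342 - 1281717 = -4997852930213/3899342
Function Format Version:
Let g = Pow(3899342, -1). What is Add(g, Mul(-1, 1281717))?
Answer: Rational(-4997852930213, 3899342) ≈ -1.2817e+6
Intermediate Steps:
g = Rational(1, 3899342) ≈ 2.5645e-7
Add(g, Mul(-1, 1281717)) = Add(Rational(1, 3899342), Mul(-1, 1281717)) = Add(Rational(1, 3899342), -1281717) = Rational(-4997852930213, 3899342)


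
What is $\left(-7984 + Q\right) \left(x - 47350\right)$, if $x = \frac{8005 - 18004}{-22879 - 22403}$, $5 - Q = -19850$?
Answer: $- \frac{8484174817857}{15094} \approx -5.6209 \cdot 10^{8}$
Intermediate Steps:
$Q = 19855$ ($Q = 5 - -19850 = 5 + 19850 = 19855$)
$x = \frac{3333}{15094}$ ($x = - \frac{9999}{-45282} = \left(-9999\right) \left(- \frac{1}{45282}\right) = \frac{3333}{15094} \approx 0.22082$)
$\left(-7984 + Q\right) \left(x - 47350\right) = \left(-7984 + 19855\right) \left(\frac{3333}{15094} - 47350\right) = 11871 \left(- \frac{714697567}{15094}\right) = - \frac{8484174817857}{15094}$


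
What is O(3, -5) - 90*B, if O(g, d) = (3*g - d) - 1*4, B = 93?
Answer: -8360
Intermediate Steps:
O(g, d) = -4 - d + 3*g (O(g, d) = (-d + 3*g) - 4 = -4 - d + 3*g)
O(3, -5) - 90*B = (-4 - 1*(-5) + 3*3) - 90*93 = (-4 + 5 + 9) - 8370 = 10 - 8370 = -8360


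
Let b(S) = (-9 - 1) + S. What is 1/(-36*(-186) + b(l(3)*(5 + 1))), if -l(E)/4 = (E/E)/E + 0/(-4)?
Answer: 1/6678 ≈ 0.00014975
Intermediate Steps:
l(E) = -4/E (l(E) = -4*((E/E)/E + 0/(-4)) = -4*(1/E + 0*(-¼)) = -4*(1/E + 0) = -4/E)
b(S) = -10 + S
1/(-36*(-186) + b(l(3)*(5 + 1))) = 1/(-36*(-186) + (-10 + (-4/3)*(5 + 1))) = 1/(6696 + (-10 - 4*⅓*6)) = 1/(6696 + (-10 - 4/3*6)) = 1/(6696 + (-10 - 8)) = 1/(6696 - 18) = 1/6678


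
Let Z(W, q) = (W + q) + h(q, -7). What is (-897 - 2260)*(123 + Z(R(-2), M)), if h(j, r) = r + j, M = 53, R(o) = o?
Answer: -694540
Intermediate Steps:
h(j, r) = j + r
Z(W, q) = -7 + W + 2*q (Z(W, q) = (W + q) + (q - 7) = (W + q) + (-7 + q) = -7 + W + 2*q)
(-897 - 2260)*(123 + Z(R(-2), M)) = (-897 - 2260)*(123 + (-7 - 2 + 2*53)) = -3157*(123 + (-7 - 2 + 106)) = -3157*(123 + 97) = -3157*220 = -694540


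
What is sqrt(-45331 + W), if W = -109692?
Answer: I*sqrt(155023) ≈ 393.73*I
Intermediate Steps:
sqrt(-45331 + W) = sqrt(-45331 - 109692) = sqrt(-155023) = I*sqrt(155023)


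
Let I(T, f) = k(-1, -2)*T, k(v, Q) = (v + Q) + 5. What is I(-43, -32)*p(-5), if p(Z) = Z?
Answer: 430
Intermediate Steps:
k(v, Q) = 5 + Q + v (k(v, Q) = (Q + v) + 5 = 5 + Q + v)
I(T, f) = 2*T (I(T, f) = (5 - 2 - 1)*T = 2*T)
I(-43, -32)*p(-5) = (2*(-43))*(-5) = -86*(-5) = 430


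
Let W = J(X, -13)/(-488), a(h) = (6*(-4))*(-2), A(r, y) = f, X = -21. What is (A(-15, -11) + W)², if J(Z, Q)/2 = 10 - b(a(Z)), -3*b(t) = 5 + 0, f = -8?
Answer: 34703881/535824 ≈ 64.767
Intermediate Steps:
A(r, y) = -8
a(h) = 48 (a(h) = -24*(-2) = 48)
b(t) = -5/3 (b(t) = -(5 + 0)/3 = -⅓*5 = -5/3)
J(Z, Q) = 70/3 (J(Z, Q) = 2*(10 - 1*(-5/3)) = 2*(10 + 5/3) = 2*(35/3) = 70/3)
W = -35/732 (W = (70/3)/(-488) = (70/3)*(-1/488) = -35/732 ≈ -0.047814)
(A(-15, -11) + W)² = (-8 - 35/732)² = (-5891/732)² = 34703881/535824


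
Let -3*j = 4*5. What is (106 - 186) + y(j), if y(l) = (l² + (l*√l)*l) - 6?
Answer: -374/9 + 800*I*√15/27 ≈ -41.556 + 114.76*I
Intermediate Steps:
j = -20/3 (j = -4*5/3 = -⅓*20 = -20/3 ≈ -6.6667)
y(l) = -6 + l² + l^(5/2) (y(l) = (l² + l^(3/2)*l) - 6 = (l² + l^(5/2)) - 6 = -6 + l² + l^(5/2))
(106 - 186) + y(j) = (106 - 186) + (-6 + (-20/3)² + (-20/3)^(5/2)) = -80 + (-6 + 400/9 + 800*I*√15/27) = -80 + (346/9 + 800*I*√15/27) = -374/9 + 800*I*√15/27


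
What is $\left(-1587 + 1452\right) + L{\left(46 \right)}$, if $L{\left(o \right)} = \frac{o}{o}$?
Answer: $-134$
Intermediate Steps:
$L{\left(o \right)} = 1$
$\left(-1587 + 1452\right) + L{\left(46 \right)} = \left(-1587 + 1452\right) + 1 = -135 + 1 = -134$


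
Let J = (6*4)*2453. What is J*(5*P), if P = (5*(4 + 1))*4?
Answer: 29436000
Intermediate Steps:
P = 100 (P = (5*5)*4 = 25*4 = 100)
J = 58872 (J = 24*2453 = 58872)
J*(5*P) = 58872*(5*100) = 58872*500 = 29436000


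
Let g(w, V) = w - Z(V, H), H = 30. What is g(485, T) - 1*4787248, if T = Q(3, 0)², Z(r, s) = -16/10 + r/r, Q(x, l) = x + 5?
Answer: -23933812/5 ≈ -4.7868e+6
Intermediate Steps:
Q(x, l) = 5 + x
Z(r, s) = -⅗ (Z(r, s) = -16*⅒ + 1 = -8/5 + 1 = -⅗)
T = 64 (T = (5 + 3)² = 8² = 64)
g(w, V) = ⅗ + w (g(w, V) = w - 1*(-⅗) = w + ⅗ = ⅗ + w)
g(485, T) - 1*4787248 = (⅗ + 485) - 1*4787248 = 2428/5 - 4787248 = -23933812/5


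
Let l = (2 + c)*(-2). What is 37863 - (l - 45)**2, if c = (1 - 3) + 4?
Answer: 35054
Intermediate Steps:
c = 2 (c = -2 + 4 = 2)
l = -8 (l = (2 + 2)*(-2) = 4*(-2) = -8)
37863 - (l - 45)**2 = 37863 - (-8 - 45)**2 = 37863 - 1*(-53)**2 = 37863 - 1*2809 = 37863 - 2809 = 35054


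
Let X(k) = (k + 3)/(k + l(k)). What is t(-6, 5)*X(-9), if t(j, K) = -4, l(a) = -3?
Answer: -2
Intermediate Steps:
X(k) = (3 + k)/(-3 + k) (X(k) = (k + 3)/(k - 3) = (3 + k)/(-3 + k))
t(-6, 5)*X(-9) = -4*(3 - 9)/(-3 - 9) = -4*(-6)/(-12) = -(-1)*(-6)/3 = -4*½ = -2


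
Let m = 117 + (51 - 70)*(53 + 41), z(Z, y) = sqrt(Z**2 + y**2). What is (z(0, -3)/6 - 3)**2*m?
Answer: -41725/4 ≈ -10431.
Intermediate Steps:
m = -1669 (m = 117 - 19*94 = 117 - 1786 = -1669)
(z(0, -3)/6 - 3)**2*m = (sqrt(0**2 + (-3)**2)/6 - 3)**2*(-1669) = (sqrt(0 + 9)*(1/6) - 3)**2*(-1669) = (sqrt(9)*(1/6) - 3)**2*(-1669) = (3*(1/6) - 3)**2*(-1669) = (1/2 - 3)**2*(-1669) = (-5/2)**2*(-1669) = (25/4)*(-1669) = -41725/4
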